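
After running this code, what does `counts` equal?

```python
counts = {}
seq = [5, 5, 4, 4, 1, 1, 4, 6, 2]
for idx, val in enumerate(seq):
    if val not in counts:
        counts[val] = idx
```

Let's trace through this code step by step.

Initialize: counts = {}
Initialize: seq = [5, 5, 4, 4, 1, 1, 4, 6, 2]
Entering loop: for idx, val in enumerate(seq):

After execution: counts = {5: 0, 4: 2, 1: 4, 6: 7, 2: 8}
{5: 0, 4: 2, 1: 4, 6: 7, 2: 8}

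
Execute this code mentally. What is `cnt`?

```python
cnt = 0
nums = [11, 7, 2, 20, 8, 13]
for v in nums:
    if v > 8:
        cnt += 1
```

Let's trace through this code step by step.

Initialize: cnt = 0
Initialize: nums = [11, 7, 2, 20, 8, 13]
Entering loop: for v in nums:

After execution: cnt = 3
3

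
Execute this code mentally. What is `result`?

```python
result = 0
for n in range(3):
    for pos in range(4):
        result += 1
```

Let's trace through this code step by step.

Initialize: result = 0
Entering loop: for n in range(3):

After execution: result = 12
12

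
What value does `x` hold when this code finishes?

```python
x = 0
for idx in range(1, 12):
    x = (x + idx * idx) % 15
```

Let's trace through this code step by step.

Initialize: x = 0
Entering loop: for idx in range(1, 12):

After execution: x = 11
11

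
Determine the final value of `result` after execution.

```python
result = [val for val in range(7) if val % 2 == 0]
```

Let's trace through this code step by step.

Initialize: result = [val for val in range(7) if val % 2 == 0]

After execution: result = [0, 2, 4, 6]
[0, 2, 4, 6]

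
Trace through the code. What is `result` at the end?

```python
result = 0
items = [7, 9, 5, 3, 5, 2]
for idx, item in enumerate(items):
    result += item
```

Let's trace through this code step by step.

Initialize: result = 0
Initialize: items = [7, 9, 5, 3, 5, 2]
Entering loop: for idx, item in enumerate(items):

After execution: result = 31
31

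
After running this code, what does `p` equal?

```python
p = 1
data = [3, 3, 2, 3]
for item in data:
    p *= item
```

Let's trace through this code step by step.

Initialize: p = 1
Initialize: data = [3, 3, 2, 3]
Entering loop: for item in data:

After execution: p = 54
54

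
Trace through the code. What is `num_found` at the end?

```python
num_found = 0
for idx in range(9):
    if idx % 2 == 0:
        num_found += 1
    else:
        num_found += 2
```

Let's trace through this code step by step.

Initialize: num_found = 0
Entering loop: for idx in range(9):

After execution: num_found = 13
13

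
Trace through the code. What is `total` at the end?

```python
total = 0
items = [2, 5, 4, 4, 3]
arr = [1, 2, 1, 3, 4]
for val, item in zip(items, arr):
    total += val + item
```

Let's trace through this code step by step.

Initialize: total = 0
Initialize: items = [2, 5, 4, 4, 3]
Initialize: arr = [1, 2, 1, 3, 4]
Entering loop: for val, item in zip(items, arr):

After execution: total = 29
29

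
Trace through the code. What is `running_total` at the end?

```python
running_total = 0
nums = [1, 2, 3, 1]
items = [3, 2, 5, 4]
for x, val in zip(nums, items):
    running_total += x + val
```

Let's trace through this code step by step.

Initialize: running_total = 0
Initialize: nums = [1, 2, 3, 1]
Initialize: items = [3, 2, 5, 4]
Entering loop: for x, val in zip(nums, items):

After execution: running_total = 21
21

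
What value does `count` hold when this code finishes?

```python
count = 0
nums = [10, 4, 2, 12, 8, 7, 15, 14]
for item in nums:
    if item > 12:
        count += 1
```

Let's trace through this code step by step.

Initialize: count = 0
Initialize: nums = [10, 4, 2, 12, 8, 7, 15, 14]
Entering loop: for item in nums:

After execution: count = 2
2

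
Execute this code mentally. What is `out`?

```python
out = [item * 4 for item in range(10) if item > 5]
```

Let's trace through this code step by step.

Initialize: out = [item * 4 for item in range(10) if item > 5]

After execution: out = [24, 28, 32, 36]
[24, 28, 32, 36]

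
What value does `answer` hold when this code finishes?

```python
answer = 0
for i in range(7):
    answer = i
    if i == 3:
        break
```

Let's trace through this code step by step.

Initialize: answer = 0
Entering loop: for i in range(7):

After execution: answer = 3
3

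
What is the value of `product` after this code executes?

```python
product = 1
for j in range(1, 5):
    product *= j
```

Let's trace through this code step by step.

Initialize: product = 1
Entering loop: for j in range(1, 5):

After execution: product = 24
24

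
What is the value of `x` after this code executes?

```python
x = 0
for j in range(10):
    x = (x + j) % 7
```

Let's trace through this code step by step.

Initialize: x = 0
Entering loop: for j in range(10):

After execution: x = 3
3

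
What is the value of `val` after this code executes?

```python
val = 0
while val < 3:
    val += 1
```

Let's trace through this code step by step.

Initialize: val = 0
Entering loop: while val < 3:

After execution: val = 3
3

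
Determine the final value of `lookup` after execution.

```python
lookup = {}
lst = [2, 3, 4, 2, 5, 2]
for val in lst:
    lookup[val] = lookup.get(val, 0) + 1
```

Let's trace through this code step by step.

Initialize: lookup = {}
Initialize: lst = [2, 3, 4, 2, 5, 2]
Entering loop: for val in lst:

After execution: lookup = {2: 3, 3: 1, 4: 1, 5: 1}
{2: 3, 3: 1, 4: 1, 5: 1}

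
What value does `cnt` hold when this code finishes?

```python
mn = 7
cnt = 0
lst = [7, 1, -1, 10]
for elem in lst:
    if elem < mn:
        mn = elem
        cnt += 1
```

Let's trace through this code step by step.

Initialize: mn = 7
Initialize: cnt = 0
Initialize: lst = [7, 1, -1, 10]
Entering loop: for elem in lst:

After execution: cnt = 2
2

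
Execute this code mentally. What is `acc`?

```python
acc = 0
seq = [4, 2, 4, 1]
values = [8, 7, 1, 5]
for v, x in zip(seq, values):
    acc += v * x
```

Let's trace through this code step by step.

Initialize: acc = 0
Initialize: seq = [4, 2, 4, 1]
Initialize: values = [8, 7, 1, 5]
Entering loop: for v, x in zip(seq, values):

After execution: acc = 55
55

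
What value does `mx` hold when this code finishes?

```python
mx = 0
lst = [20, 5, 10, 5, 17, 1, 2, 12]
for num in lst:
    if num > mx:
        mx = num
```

Let's trace through this code step by step.

Initialize: mx = 0
Initialize: lst = [20, 5, 10, 5, 17, 1, 2, 12]
Entering loop: for num in lst:

After execution: mx = 20
20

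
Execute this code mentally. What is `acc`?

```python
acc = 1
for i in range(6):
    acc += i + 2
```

Let's trace through this code step by step.

Initialize: acc = 1
Entering loop: for i in range(6):

After execution: acc = 28
28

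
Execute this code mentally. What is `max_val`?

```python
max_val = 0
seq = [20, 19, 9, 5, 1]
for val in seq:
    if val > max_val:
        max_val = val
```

Let's trace through this code step by step.

Initialize: max_val = 0
Initialize: seq = [20, 19, 9, 5, 1]
Entering loop: for val in seq:

After execution: max_val = 20
20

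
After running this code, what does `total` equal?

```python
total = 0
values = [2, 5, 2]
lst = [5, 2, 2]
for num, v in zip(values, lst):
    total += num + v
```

Let's trace through this code step by step.

Initialize: total = 0
Initialize: values = [2, 5, 2]
Initialize: lst = [5, 2, 2]
Entering loop: for num, v in zip(values, lst):

After execution: total = 18
18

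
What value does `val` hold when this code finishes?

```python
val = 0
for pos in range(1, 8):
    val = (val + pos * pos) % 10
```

Let's trace through this code step by step.

Initialize: val = 0
Entering loop: for pos in range(1, 8):

After execution: val = 0
0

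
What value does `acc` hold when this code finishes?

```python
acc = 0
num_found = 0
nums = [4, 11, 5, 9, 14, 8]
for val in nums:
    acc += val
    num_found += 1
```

Let's trace through this code step by step.

Initialize: acc = 0
Initialize: num_found = 0
Initialize: nums = [4, 11, 5, 9, 14, 8]
Entering loop: for val in nums:

After execution: acc = 51
51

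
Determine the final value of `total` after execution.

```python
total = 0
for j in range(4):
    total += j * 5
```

Let's trace through this code step by step.

Initialize: total = 0
Entering loop: for j in range(4):

After execution: total = 30
30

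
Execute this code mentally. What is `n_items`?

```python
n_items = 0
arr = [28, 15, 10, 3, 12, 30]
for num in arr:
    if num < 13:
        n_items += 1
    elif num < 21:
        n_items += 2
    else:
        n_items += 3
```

Let's trace through this code step by step.

Initialize: n_items = 0
Initialize: arr = [28, 15, 10, 3, 12, 30]
Entering loop: for num in arr:

After execution: n_items = 11
11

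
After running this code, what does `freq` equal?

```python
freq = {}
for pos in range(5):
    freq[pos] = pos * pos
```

Let's trace through this code step by step.

Initialize: freq = {}
Entering loop: for pos in range(5):

After execution: freq = {0: 0, 1: 1, 2: 4, 3: 9, 4: 16}
{0: 0, 1: 1, 2: 4, 3: 9, 4: 16}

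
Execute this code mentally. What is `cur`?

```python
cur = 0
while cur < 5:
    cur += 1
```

Let's trace through this code step by step.

Initialize: cur = 0
Entering loop: while cur < 5:

After execution: cur = 5
5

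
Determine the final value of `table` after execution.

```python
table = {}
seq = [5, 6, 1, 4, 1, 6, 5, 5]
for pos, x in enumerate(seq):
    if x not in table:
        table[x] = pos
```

Let's trace through this code step by step.

Initialize: table = {}
Initialize: seq = [5, 6, 1, 4, 1, 6, 5, 5]
Entering loop: for pos, x in enumerate(seq):

After execution: table = {5: 0, 6: 1, 1: 2, 4: 3}
{5: 0, 6: 1, 1: 2, 4: 3}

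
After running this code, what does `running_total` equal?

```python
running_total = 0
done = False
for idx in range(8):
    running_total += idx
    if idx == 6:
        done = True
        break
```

Let's trace through this code step by step.

Initialize: running_total = 0
Initialize: done = False
Entering loop: for idx in range(8):

After execution: running_total = 21
21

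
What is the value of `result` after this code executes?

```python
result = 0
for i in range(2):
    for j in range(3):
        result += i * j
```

Let's trace through this code step by step.

Initialize: result = 0
Entering loop: for i in range(2):

After execution: result = 3
3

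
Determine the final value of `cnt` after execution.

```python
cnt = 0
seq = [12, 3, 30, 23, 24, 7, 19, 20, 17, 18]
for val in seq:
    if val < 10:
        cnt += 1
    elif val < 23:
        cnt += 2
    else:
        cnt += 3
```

Let's trace through this code step by step.

Initialize: cnt = 0
Initialize: seq = [12, 3, 30, 23, 24, 7, 19, 20, 17, 18]
Entering loop: for val in seq:

After execution: cnt = 21
21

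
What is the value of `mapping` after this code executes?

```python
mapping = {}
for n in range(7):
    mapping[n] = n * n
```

Let's trace through this code step by step.

Initialize: mapping = {}
Entering loop: for n in range(7):

After execution: mapping = {0: 0, 1: 1, 2: 4, 3: 9, 4: 16, 5: 25, 6: 36}
{0: 0, 1: 1, 2: 4, 3: 9, 4: 16, 5: 25, 6: 36}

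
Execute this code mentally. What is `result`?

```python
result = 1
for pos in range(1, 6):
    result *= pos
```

Let's trace through this code step by step.

Initialize: result = 1
Entering loop: for pos in range(1, 6):

After execution: result = 120
120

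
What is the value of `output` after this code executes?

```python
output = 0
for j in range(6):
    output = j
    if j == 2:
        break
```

Let's trace through this code step by step.

Initialize: output = 0
Entering loop: for j in range(6):

After execution: output = 2
2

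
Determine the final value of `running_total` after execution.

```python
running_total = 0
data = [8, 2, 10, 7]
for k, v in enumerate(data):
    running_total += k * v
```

Let's trace through this code step by step.

Initialize: running_total = 0
Initialize: data = [8, 2, 10, 7]
Entering loop: for k, v in enumerate(data):

After execution: running_total = 43
43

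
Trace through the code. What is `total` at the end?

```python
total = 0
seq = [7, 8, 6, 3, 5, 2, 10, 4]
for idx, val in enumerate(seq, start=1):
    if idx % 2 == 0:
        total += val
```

Let's trace through this code step by step.

Initialize: total = 0
Initialize: seq = [7, 8, 6, 3, 5, 2, 10, 4]
Entering loop: for idx, val in enumerate(seq, start=1):

After execution: total = 17
17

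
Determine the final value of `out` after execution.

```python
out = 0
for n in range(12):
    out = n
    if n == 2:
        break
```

Let's trace through this code step by step.

Initialize: out = 0
Entering loop: for n in range(12):

After execution: out = 2
2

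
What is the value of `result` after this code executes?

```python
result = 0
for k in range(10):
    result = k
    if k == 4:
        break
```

Let's trace through this code step by step.

Initialize: result = 0
Entering loop: for k in range(10):

After execution: result = 4
4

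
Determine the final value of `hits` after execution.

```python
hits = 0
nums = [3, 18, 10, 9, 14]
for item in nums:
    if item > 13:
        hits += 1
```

Let's trace through this code step by step.

Initialize: hits = 0
Initialize: nums = [3, 18, 10, 9, 14]
Entering loop: for item in nums:

After execution: hits = 2
2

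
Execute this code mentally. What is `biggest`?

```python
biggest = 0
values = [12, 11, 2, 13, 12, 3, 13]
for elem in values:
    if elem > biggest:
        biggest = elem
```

Let's trace through this code step by step.

Initialize: biggest = 0
Initialize: values = [12, 11, 2, 13, 12, 3, 13]
Entering loop: for elem in values:

After execution: biggest = 13
13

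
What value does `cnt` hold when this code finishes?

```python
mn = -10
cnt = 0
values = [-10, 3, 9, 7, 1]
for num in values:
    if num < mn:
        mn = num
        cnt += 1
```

Let's trace through this code step by step.

Initialize: mn = -10
Initialize: cnt = 0
Initialize: values = [-10, 3, 9, 7, 1]
Entering loop: for num in values:

After execution: cnt = 0
0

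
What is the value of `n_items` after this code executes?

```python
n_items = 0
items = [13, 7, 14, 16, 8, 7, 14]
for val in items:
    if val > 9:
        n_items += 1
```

Let's trace through this code step by step.

Initialize: n_items = 0
Initialize: items = [13, 7, 14, 16, 8, 7, 14]
Entering loop: for val in items:

After execution: n_items = 4
4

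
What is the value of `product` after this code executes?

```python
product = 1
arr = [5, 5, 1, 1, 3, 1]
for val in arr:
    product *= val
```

Let's trace through this code step by step.

Initialize: product = 1
Initialize: arr = [5, 5, 1, 1, 3, 1]
Entering loop: for val in arr:

After execution: product = 75
75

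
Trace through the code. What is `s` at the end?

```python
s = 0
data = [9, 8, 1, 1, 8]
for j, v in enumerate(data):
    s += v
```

Let's trace through this code step by step.

Initialize: s = 0
Initialize: data = [9, 8, 1, 1, 8]
Entering loop: for j, v in enumerate(data):

After execution: s = 27
27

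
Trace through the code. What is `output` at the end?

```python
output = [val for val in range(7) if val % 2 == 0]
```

Let's trace through this code step by step.

Initialize: output = [val for val in range(7) if val % 2 == 0]

After execution: output = [0, 2, 4, 6]
[0, 2, 4, 6]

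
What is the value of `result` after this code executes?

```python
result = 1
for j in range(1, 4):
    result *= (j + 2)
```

Let's trace through this code step by step.

Initialize: result = 1
Entering loop: for j in range(1, 4):

After execution: result = 60
60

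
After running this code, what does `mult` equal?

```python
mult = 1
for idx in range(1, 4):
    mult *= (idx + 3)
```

Let's trace through this code step by step.

Initialize: mult = 1
Entering loop: for idx in range(1, 4):

After execution: mult = 120
120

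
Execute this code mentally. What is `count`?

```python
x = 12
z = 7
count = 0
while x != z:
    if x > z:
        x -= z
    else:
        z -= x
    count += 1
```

Let's trace through this code step by step.

Initialize: x = 12
Initialize: z = 7
Initialize: count = 0
Entering loop: while x != z:

After execution: count = 5
5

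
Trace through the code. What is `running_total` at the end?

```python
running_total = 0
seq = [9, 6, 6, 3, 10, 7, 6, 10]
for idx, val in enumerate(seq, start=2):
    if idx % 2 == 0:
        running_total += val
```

Let's trace through this code step by step.

Initialize: running_total = 0
Initialize: seq = [9, 6, 6, 3, 10, 7, 6, 10]
Entering loop: for idx, val in enumerate(seq, start=2):

After execution: running_total = 31
31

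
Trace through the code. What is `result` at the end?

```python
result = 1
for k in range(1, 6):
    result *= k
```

Let's trace through this code step by step.

Initialize: result = 1
Entering loop: for k in range(1, 6):

After execution: result = 120
120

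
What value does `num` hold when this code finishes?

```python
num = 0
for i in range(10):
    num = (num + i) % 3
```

Let's trace through this code step by step.

Initialize: num = 0
Entering loop: for i in range(10):

After execution: num = 0
0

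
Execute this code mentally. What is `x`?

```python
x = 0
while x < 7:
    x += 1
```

Let's trace through this code step by step.

Initialize: x = 0
Entering loop: while x < 7:

After execution: x = 7
7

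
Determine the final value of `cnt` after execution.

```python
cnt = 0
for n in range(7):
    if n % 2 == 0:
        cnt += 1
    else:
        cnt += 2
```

Let's trace through this code step by step.

Initialize: cnt = 0
Entering loop: for n in range(7):

After execution: cnt = 10
10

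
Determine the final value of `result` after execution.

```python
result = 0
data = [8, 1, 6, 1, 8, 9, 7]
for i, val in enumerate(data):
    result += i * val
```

Let's trace through this code step by step.

Initialize: result = 0
Initialize: data = [8, 1, 6, 1, 8, 9, 7]
Entering loop: for i, val in enumerate(data):

After execution: result = 135
135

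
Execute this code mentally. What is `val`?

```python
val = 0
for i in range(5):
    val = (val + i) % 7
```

Let's trace through this code step by step.

Initialize: val = 0
Entering loop: for i in range(5):

After execution: val = 3
3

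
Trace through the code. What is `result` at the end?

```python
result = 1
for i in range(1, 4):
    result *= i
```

Let's trace through this code step by step.

Initialize: result = 1
Entering loop: for i in range(1, 4):

After execution: result = 6
6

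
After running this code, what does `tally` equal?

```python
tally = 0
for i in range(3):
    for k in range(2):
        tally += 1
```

Let's trace through this code step by step.

Initialize: tally = 0
Entering loop: for i in range(3):

After execution: tally = 6
6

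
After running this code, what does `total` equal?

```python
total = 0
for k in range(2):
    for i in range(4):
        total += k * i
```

Let's trace through this code step by step.

Initialize: total = 0
Entering loop: for k in range(2):

After execution: total = 6
6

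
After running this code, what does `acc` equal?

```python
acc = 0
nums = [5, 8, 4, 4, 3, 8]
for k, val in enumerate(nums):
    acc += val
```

Let's trace through this code step by step.

Initialize: acc = 0
Initialize: nums = [5, 8, 4, 4, 3, 8]
Entering loop: for k, val in enumerate(nums):

After execution: acc = 32
32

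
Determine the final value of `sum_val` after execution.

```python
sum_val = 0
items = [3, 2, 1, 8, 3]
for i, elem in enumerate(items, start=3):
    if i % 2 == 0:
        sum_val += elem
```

Let's trace through this code step by step.

Initialize: sum_val = 0
Initialize: items = [3, 2, 1, 8, 3]
Entering loop: for i, elem in enumerate(items, start=3):

After execution: sum_val = 10
10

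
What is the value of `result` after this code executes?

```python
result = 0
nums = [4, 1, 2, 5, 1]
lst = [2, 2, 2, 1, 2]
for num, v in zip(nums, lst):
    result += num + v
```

Let's trace through this code step by step.

Initialize: result = 0
Initialize: nums = [4, 1, 2, 5, 1]
Initialize: lst = [2, 2, 2, 1, 2]
Entering loop: for num, v in zip(nums, lst):

After execution: result = 22
22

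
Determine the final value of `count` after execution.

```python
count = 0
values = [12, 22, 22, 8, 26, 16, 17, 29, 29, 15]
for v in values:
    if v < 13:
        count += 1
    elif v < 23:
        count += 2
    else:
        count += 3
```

Let's trace through this code step by step.

Initialize: count = 0
Initialize: values = [12, 22, 22, 8, 26, 16, 17, 29, 29, 15]
Entering loop: for v in values:

After execution: count = 21
21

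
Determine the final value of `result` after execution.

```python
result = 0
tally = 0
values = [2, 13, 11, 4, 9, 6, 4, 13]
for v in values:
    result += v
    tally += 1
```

Let's trace through this code step by step.

Initialize: result = 0
Initialize: tally = 0
Initialize: values = [2, 13, 11, 4, 9, 6, 4, 13]
Entering loop: for v in values:

After execution: result = 62
62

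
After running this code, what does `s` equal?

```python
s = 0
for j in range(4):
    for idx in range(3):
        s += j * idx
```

Let's trace through this code step by step.

Initialize: s = 0
Entering loop: for j in range(4):

After execution: s = 18
18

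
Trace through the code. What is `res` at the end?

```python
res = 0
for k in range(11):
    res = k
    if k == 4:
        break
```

Let's trace through this code step by step.

Initialize: res = 0
Entering loop: for k in range(11):

After execution: res = 4
4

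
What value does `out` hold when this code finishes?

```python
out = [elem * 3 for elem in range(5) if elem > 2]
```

Let's trace through this code step by step.

Initialize: out = [elem * 3 for elem in range(5) if elem > 2]

After execution: out = [9, 12]
[9, 12]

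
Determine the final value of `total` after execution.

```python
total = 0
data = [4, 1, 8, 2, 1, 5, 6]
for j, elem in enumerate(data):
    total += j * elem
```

Let's trace through this code step by step.

Initialize: total = 0
Initialize: data = [4, 1, 8, 2, 1, 5, 6]
Entering loop: for j, elem in enumerate(data):

After execution: total = 88
88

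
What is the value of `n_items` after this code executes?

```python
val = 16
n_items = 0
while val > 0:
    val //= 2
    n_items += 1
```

Let's trace through this code step by step.

Initialize: val = 16
Initialize: n_items = 0
Entering loop: while val > 0:

After execution: n_items = 5
5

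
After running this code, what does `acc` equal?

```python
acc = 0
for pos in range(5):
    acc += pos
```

Let's trace through this code step by step.

Initialize: acc = 0
Entering loop: for pos in range(5):

After execution: acc = 10
10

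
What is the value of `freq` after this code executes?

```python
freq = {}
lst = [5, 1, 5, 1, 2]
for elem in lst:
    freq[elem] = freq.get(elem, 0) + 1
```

Let's trace through this code step by step.

Initialize: freq = {}
Initialize: lst = [5, 1, 5, 1, 2]
Entering loop: for elem in lst:

After execution: freq = {5: 2, 1: 2, 2: 1}
{5: 2, 1: 2, 2: 1}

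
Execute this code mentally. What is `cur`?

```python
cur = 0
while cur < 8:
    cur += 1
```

Let's trace through this code step by step.

Initialize: cur = 0
Entering loop: while cur < 8:

After execution: cur = 8
8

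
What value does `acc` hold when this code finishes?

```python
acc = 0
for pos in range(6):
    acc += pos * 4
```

Let's trace through this code step by step.

Initialize: acc = 0
Entering loop: for pos in range(6):

After execution: acc = 60
60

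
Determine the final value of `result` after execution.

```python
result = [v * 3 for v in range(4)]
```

Let's trace through this code step by step.

Initialize: result = [v * 3 for v in range(4)]

After execution: result = [0, 3, 6, 9]
[0, 3, 6, 9]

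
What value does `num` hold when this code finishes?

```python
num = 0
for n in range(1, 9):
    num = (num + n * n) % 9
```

Let's trace through this code step by step.

Initialize: num = 0
Entering loop: for n in range(1, 9):

After execution: num = 6
6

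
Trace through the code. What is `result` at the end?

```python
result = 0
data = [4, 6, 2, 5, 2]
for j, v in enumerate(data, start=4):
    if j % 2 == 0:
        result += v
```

Let's trace through this code step by step.

Initialize: result = 0
Initialize: data = [4, 6, 2, 5, 2]
Entering loop: for j, v in enumerate(data, start=4):

After execution: result = 8
8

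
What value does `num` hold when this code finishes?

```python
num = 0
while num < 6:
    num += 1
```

Let's trace through this code step by step.

Initialize: num = 0
Entering loop: while num < 6:

After execution: num = 6
6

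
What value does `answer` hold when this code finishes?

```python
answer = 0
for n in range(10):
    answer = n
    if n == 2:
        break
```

Let's trace through this code step by step.

Initialize: answer = 0
Entering loop: for n in range(10):

After execution: answer = 2
2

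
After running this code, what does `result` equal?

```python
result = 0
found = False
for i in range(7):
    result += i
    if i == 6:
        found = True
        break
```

Let's trace through this code step by step.

Initialize: result = 0
Initialize: found = False
Entering loop: for i in range(7):

After execution: result = 21
21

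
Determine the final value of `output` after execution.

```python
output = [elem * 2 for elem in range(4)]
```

Let's trace through this code step by step.

Initialize: output = [elem * 2 for elem in range(4)]

After execution: output = [0, 2, 4, 6]
[0, 2, 4, 6]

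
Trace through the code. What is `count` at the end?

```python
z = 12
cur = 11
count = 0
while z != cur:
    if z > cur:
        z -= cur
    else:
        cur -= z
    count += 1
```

Let's trace through this code step by step.

Initialize: z = 12
Initialize: cur = 11
Initialize: count = 0
Entering loop: while z != cur:

After execution: count = 11
11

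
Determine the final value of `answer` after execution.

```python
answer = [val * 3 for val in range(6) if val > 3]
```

Let's trace through this code step by step.

Initialize: answer = [val * 3 for val in range(6) if val > 3]

After execution: answer = [12, 15]
[12, 15]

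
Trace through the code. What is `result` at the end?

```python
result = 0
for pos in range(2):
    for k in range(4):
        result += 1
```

Let's trace through this code step by step.

Initialize: result = 0
Entering loop: for pos in range(2):

After execution: result = 8
8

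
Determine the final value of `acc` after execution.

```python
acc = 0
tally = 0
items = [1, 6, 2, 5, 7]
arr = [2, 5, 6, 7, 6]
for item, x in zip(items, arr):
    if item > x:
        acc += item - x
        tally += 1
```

Let's trace through this code step by step.

Initialize: acc = 0
Initialize: tally = 0
Initialize: items = [1, 6, 2, 5, 7]
Initialize: arr = [2, 5, 6, 7, 6]
Entering loop: for item, x in zip(items, arr):

After execution: acc = 2
2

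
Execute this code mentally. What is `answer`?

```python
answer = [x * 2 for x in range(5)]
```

Let's trace through this code step by step.

Initialize: answer = [x * 2 for x in range(5)]

After execution: answer = [0, 2, 4, 6, 8]
[0, 2, 4, 6, 8]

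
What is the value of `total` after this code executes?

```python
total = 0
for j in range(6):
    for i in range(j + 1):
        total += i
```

Let's trace through this code step by step.

Initialize: total = 0
Entering loop: for j in range(6):

After execution: total = 35
35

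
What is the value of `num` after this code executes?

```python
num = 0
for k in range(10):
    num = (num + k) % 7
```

Let's trace through this code step by step.

Initialize: num = 0
Entering loop: for k in range(10):

After execution: num = 3
3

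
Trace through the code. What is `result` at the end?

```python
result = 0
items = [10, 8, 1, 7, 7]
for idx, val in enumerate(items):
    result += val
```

Let's trace through this code step by step.

Initialize: result = 0
Initialize: items = [10, 8, 1, 7, 7]
Entering loop: for idx, val in enumerate(items):

After execution: result = 33
33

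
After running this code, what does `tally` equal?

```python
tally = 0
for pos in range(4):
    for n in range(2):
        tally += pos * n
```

Let's trace through this code step by step.

Initialize: tally = 0
Entering loop: for pos in range(4):

After execution: tally = 6
6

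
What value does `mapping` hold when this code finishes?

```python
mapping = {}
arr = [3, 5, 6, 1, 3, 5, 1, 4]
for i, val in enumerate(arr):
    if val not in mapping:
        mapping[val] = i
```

Let's trace through this code step by step.

Initialize: mapping = {}
Initialize: arr = [3, 5, 6, 1, 3, 5, 1, 4]
Entering loop: for i, val in enumerate(arr):

After execution: mapping = {3: 0, 5: 1, 6: 2, 1: 3, 4: 7}
{3: 0, 5: 1, 6: 2, 1: 3, 4: 7}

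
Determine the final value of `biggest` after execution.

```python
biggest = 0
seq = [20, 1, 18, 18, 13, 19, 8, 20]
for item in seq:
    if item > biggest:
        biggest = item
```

Let's trace through this code step by step.

Initialize: biggest = 0
Initialize: seq = [20, 1, 18, 18, 13, 19, 8, 20]
Entering loop: for item in seq:

After execution: biggest = 20
20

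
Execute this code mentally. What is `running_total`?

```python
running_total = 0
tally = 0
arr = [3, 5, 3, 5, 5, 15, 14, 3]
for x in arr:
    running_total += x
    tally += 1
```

Let's trace through this code step by step.

Initialize: running_total = 0
Initialize: tally = 0
Initialize: arr = [3, 5, 3, 5, 5, 15, 14, 3]
Entering loop: for x in arr:

After execution: running_total = 53
53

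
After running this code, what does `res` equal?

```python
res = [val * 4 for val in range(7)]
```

Let's trace through this code step by step.

Initialize: res = [val * 4 for val in range(7)]

After execution: res = [0, 4, 8, 12, 16, 20, 24]
[0, 4, 8, 12, 16, 20, 24]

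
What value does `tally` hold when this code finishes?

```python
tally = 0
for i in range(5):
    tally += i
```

Let's trace through this code step by step.

Initialize: tally = 0
Entering loop: for i in range(5):

After execution: tally = 10
10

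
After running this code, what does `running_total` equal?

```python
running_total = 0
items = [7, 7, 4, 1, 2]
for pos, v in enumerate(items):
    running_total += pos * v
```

Let's trace through this code step by step.

Initialize: running_total = 0
Initialize: items = [7, 7, 4, 1, 2]
Entering loop: for pos, v in enumerate(items):

After execution: running_total = 26
26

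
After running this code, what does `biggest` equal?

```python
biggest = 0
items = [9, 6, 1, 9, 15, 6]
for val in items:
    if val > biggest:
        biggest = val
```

Let's trace through this code step by step.

Initialize: biggest = 0
Initialize: items = [9, 6, 1, 9, 15, 6]
Entering loop: for val in items:

After execution: biggest = 15
15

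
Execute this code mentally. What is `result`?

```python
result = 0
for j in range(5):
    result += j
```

Let's trace through this code step by step.

Initialize: result = 0
Entering loop: for j in range(5):

After execution: result = 10
10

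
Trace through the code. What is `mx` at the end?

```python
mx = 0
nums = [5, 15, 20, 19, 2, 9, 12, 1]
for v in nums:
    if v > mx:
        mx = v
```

Let's trace through this code step by step.

Initialize: mx = 0
Initialize: nums = [5, 15, 20, 19, 2, 9, 12, 1]
Entering loop: for v in nums:

After execution: mx = 20
20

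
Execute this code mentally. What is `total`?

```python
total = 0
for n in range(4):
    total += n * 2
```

Let's trace through this code step by step.

Initialize: total = 0
Entering loop: for n in range(4):

After execution: total = 12
12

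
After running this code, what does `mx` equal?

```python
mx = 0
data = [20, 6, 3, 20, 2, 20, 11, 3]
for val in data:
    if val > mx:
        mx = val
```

Let's trace through this code step by step.

Initialize: mx = 0
Initialize: data = [20, 6, 3, 20, 2, 20, 11, 3]
Entering loop: for val in data:

After execution: mx = 20
20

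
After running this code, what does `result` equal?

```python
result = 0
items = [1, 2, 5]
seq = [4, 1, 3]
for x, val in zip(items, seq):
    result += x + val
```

Let's trace through this code step by step.

Initialize: result = 0
Initialize: items = [1, 2, 5]
Initialize: seq = [4, 1, 3]
Entering loop: for x, val in zip(items, seq):

After execution: result = 16
16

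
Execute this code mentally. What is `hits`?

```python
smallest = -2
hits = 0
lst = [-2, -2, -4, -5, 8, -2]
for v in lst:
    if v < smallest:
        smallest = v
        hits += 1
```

Let's trace through this code step by step.

Initialize: smallest = -2
Initialize: hits = 0
Initialize: lst = [-2, -2, -4, -5, 8, -2]
Entering loop: for v in lst:

After execution: hits = 2
2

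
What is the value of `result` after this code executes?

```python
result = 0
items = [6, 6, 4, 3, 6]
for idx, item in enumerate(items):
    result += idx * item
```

Let's trace through this code step by step.

Initialize: result = 0
Initialize: items = [6, 6, 4, 3, 6]
Entering loop: for idx, item in enumerate(items):

After execution: result = 47
47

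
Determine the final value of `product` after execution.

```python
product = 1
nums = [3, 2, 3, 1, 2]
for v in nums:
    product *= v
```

Let's trace through this code step by step.

Initialize: product = 1
Initialize: nums = [3, 2, 3, 1, 2]
Entering loop: for v in nums:

After execution: product = 36
36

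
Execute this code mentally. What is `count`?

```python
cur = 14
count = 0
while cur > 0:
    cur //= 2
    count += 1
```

Let's trace through this code step by step.

Initialize: cur = 14
Initialize: count = 0
Entering loop: while cur > 0:

After execution: count = 4
4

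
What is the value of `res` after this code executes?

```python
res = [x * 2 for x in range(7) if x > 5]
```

Let's trace through this code step by step.

Initialize: res = [x * 2 for x in range(7) if x > 5]

After execution: res = [12]
[12]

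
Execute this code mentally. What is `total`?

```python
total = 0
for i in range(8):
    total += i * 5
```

Let's trace through this code step by step.

Initialize: total = 0
Entering loop: for i in range(8):

After execution: total = 140
140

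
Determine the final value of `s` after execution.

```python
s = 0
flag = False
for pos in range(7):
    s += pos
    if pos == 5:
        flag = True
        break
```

Let's trace through this code step by step.

Initialize: s = 0
Initialize: flag = False
Entering loop: for pos in range(7):

After execution: s = 15
15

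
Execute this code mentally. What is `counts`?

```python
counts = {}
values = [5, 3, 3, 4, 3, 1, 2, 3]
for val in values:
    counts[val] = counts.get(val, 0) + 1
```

Let's trace through this code step by step.

Initialize: counts = {}
Initialize: values = [5, 3, 3, 4, 3, 1, 2, 3]
Entering loop: for val in values:

After execution: counts = {5: 1, 3: 4, 4: 1, 1: 1, 2: 1}
{5: 1, 3: 4, 4: 1, 1: 1, 2: 1}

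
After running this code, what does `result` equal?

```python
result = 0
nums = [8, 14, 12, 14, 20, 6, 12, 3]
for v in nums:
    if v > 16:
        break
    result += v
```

Let's trace through this code step by step.

Initialize: result = 0
Initialize: nums = [8, 14, 12, 14, 20, 6, 12, 3]
Entering loop: for v in nums:

After execution: result = 48
48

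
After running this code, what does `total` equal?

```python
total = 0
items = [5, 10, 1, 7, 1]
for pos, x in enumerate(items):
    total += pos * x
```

Let's trace through this code step by step.

Initialize: total = 0
Initialize: items = [5, 10, 1, 7, 1]
Entering loop: for pos, x in enumerate(items):

After execution: total = 37
37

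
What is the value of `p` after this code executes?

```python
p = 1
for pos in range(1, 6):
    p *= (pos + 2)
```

Let's trace through this code step by step.

Initialize: p = 1
Entering loop: for pos in range(1, 6):

After execution: p = 2520
2520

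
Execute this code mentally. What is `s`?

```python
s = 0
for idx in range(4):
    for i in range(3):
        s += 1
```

Let's trace through this code step by step.

Initialize: s = 0
Entering loop: for idx in range(4):

After execution: s = 12
12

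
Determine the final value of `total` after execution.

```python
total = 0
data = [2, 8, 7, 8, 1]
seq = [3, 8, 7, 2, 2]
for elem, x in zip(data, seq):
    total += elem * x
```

Let's trace through this code step by step.

Initialize: total = 0
Initialize: data = [2, 8, 7, 8, 1]
Initialize: seq = [3, 8, 7, 2, 2]
Entering loop: for elem, x in zip(data, seq):

After execution: total = 137
137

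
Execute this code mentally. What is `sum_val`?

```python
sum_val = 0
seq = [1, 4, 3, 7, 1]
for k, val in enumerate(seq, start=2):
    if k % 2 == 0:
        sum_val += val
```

Let's trace through this code step by step.

Initialize: sum_val = 0
Initialize: seq = [1, 4, 3, 7, 1]
Entering loop: for k, val in enumerate(seq, start=2):

After execution: sum_val = 5
5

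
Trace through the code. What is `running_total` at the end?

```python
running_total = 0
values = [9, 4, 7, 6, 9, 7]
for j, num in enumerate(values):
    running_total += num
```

Let's trace through this code step by step.

Initialize: running_total = 0
Initialize: values = [9, 4, 7, 6, 9, 7]
Entering loop: for j, num in enumerate(values):

After execution: running_total = 42
42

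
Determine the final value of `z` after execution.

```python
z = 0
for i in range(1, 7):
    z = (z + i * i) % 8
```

Let's trace through this code step by step.

Initialize: z = 0
Entering loop: for i in range(1, 7):

After execution: z = 3
3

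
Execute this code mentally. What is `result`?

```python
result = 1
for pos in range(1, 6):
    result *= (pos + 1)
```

Let's trace through this code step by step.

Initialize: result = 1
Entering loop: for pos in range(1, 6):

After execution: result = 720
720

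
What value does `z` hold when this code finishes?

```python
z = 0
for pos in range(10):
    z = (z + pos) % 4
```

Let's trace through this code step by step.

Initialize: z = 0
Entering loop: for pos in range(10):

After execution: z = 1
1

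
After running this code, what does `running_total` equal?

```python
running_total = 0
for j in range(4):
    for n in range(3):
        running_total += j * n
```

Let's trace through this code step by step.

Initialize: running_total = 0
Entering loop: for j in range(4):

After execution: running_total = 18
18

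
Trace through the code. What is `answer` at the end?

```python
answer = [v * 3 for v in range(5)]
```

Let's trace through this code step by step.

Initialize: answer = [v * 3 for v in range(5)]

After execution: answer = [0, 3, 6, 9, 12]
[0, 3, 6, 9, 12]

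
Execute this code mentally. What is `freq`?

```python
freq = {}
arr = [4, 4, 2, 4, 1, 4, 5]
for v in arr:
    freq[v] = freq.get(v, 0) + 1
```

Let's trace through this code step by step.

Initialize: freq = {}
Initialize: arr = [4, 4, 2, 4, 1, 4, 5]
Entering loop: for v in arr:

After execution: freq = {4: 4, 2: 1, 1: 1, 5: 1}
{4: 4, 2: 1, 1: 1, 5: 1}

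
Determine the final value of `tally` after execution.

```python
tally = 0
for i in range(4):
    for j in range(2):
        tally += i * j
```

Let's trace through this code step by step.

Initialize: tally = 0
Entering loop: for i in range(4):

After execution: tally = 6
6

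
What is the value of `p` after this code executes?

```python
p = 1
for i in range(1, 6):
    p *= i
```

Let's trace through this code step by step.

Initialize: p = 1
Entering loop: for i in range(1, 6):

After execution: p = 120
120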